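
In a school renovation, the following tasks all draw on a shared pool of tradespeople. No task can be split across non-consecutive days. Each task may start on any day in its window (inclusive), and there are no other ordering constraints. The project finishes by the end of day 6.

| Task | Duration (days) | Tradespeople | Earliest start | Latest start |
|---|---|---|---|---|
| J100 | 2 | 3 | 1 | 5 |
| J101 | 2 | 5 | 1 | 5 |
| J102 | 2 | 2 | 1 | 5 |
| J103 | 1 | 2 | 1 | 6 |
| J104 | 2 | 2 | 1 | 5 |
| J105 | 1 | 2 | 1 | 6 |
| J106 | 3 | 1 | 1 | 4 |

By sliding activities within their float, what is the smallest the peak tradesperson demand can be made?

6

Early-start (J100@1, J101@1, J102@1, J103@1, J104@1, J105@1, J106@1) gives peak 17: d1:17  d2:13  d3:1  d4:0  d5:0  d6:0.
Shift J101→3, J103→5, J104→5, J105→5.
Schedule J100@1, J101@3, J102@1, J103@5, J104@5, J105@5, J106@1: d1:6  d2:6  d3:6  d4:5  d5:6  d6:2 — peak 6.
Total tradesperson-days = 31 over 6 days ⇒ peak ≥ ⌈31/6⌉ = 6, so 6 is optimal.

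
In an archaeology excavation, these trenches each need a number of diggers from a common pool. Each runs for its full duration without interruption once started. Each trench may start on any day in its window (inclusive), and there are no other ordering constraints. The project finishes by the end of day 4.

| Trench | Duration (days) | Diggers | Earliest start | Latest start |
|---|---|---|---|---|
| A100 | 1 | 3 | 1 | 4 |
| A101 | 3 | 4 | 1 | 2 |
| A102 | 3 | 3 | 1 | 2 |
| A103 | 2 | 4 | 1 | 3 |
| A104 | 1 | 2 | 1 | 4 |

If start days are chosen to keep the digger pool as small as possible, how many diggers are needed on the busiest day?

Early-start (A100@1, A101@1, A102@1, A103@1, A104@1) gives peak 16: d1:16  d2:11  d3:7  d4:0.
Shift A103→2, A104→4.
Schedule A100@1, A101@1, A102@1, A103@2, A104@4: d1:10  d2:11  d3:11  d4:2 — peak 11.

11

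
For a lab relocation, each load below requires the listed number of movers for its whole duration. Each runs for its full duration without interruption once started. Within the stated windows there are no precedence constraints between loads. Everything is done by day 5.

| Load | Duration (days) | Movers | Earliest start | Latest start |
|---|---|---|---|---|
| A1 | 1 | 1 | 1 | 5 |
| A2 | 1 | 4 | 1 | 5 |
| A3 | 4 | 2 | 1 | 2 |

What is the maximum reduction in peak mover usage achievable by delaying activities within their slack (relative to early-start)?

3

Early-start peak: d1:7  d2:2  d3:2  d4:2  d5:0 ⇒ 7.
Leveled (A1@1, A2@5, A3@1): d1:3  d2:2  d3:2  d4:2  d5:4 ⇒ 4.
Reduction 7 − 4 = 3.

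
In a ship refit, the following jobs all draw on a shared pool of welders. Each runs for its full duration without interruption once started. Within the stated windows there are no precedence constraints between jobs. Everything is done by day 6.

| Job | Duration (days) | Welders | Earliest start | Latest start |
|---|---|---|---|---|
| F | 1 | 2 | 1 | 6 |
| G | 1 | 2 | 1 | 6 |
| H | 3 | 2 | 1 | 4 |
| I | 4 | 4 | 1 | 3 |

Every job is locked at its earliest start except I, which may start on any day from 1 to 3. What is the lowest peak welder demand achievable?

6

I@1: d1:10  d2:6  d3:6  d4:4  d5:0  d6:0 → peak 10
I@2: d1:6  d2:6  d3:6  d4:4  d5:4  d6:0 → peak 6
I@3: d1:6  d2:2  d3:6  d4:4  d5:4  d6:4 → peak 6
Best is I@2, peak 6.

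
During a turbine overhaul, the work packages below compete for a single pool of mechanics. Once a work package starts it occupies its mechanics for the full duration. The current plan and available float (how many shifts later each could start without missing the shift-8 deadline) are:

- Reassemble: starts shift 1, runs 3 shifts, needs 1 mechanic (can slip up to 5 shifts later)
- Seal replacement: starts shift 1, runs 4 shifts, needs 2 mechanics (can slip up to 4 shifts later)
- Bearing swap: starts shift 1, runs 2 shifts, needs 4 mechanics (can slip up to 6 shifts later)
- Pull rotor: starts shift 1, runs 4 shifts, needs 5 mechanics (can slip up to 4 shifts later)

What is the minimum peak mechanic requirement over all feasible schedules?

6

Early-start (Reassemble@1, Seal replacement@1, Bearing swap@1, Pull rotor@1) gives peak 12: s1:12  s2:12  s3:8  s4:7  s5:0  s6:0  s7:0  s8:0.
Shift Seal replacement→5, Bearing swap→5.
Schedule Reassemble@1, Seal replacement@5, Bearing swap@5, Pull rotor@1: s1:6  s2:6  s3:6  s4:5  s5:6  s6:6  s7:2  s8:2 — peak 6.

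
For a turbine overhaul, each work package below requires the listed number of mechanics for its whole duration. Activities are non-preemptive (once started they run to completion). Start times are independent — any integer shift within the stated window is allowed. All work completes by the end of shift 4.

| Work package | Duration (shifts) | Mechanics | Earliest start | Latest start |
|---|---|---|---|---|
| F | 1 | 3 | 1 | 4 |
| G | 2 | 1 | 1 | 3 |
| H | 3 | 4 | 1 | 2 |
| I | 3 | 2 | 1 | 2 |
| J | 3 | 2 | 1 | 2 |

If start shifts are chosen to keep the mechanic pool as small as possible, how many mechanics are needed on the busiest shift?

Early-start (F@1, G@1, H@1, I@1, J@1) gives peak 12: s1:12  s2:9  s3:8  s4:0.
Shift I→2, J→2.
Schedule F@1, G@1, H@1, I@2, J@2: s1:8  s2:9  s3:8  s4:4 — peak 9.

9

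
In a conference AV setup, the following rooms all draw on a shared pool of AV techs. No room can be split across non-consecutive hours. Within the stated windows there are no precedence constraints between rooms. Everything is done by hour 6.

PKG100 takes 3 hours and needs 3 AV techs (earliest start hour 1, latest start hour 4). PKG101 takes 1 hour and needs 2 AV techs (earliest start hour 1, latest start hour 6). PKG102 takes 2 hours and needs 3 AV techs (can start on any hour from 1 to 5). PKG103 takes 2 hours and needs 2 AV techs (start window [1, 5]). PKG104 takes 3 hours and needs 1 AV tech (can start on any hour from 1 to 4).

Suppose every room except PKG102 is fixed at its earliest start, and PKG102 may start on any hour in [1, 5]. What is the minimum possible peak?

PKG102@1: h1:11  h2:9  h3:4  h4:0  h5:0  h6:0 → peak 11
PKG102@2: h1:8  h2:9  h3:7  h4:0  h5:0  h6:0 → peak 9
PKG102@3: h1:8  h2:6  h3:7  h4:3  h5:0  h6:0 → peak 8
PKG102@4: h1:8  h2:6  h3:4  h4:3  h5:3  h6:0 → peak 8
PKG102@5: h1:8  h2:6  h3:4  h4:0  h5:3  h6:3 → peak 8
Best is PKG102@3, peak 8.

8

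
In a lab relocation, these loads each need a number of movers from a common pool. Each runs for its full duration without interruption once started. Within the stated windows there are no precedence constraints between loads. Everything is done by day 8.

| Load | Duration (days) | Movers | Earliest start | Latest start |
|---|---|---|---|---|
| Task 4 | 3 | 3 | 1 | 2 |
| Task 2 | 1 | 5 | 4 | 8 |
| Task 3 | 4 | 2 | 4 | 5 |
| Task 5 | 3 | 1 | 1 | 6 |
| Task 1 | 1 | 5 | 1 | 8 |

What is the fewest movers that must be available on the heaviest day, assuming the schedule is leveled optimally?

5

Early-start (Task 4@1, Task 2@4, Task 3@4, Task 5@1, Task 1@1) gives peak 9: d1:9  d2:4  d3:4  d4:7  d5:2  d6:2  d7:2  d8:0.
Shift Task 4→2, Task 2→8, Task 5→5.
Schedule Task 4@2, Task 2@8, Task 3@4, Task 5@5, Task 1@1: d1:5  d2:3  d3:3  d4:5  d5:3  d6:3  d7:3  d8:5 — peak 5.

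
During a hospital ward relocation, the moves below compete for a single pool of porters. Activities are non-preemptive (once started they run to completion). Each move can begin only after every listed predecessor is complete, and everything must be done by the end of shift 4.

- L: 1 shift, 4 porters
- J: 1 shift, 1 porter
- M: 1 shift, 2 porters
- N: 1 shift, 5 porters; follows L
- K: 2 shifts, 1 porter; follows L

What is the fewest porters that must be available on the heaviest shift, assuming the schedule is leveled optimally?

5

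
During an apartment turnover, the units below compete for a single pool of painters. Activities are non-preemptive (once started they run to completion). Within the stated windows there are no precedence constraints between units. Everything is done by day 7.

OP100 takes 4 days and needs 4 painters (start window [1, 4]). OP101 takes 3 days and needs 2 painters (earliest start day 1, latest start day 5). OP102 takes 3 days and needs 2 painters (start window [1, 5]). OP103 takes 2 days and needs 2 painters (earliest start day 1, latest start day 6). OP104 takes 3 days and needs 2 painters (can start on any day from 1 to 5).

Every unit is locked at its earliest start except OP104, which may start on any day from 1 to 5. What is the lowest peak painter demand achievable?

10

OP104@1: d1:12  d2:12  d3:10  d4:4  d5:0  d6:0  d7:0 → peak 12
OP104@2: d1:10  d2:12  d3:10  d4:6  d5:0  d6:0  d7:0 → peak 12
OP104@3: d1:10  d2:10  d3:10  d4:6  d5:2  d6:0  d7:0 → peak 10
OP104@4: d1:10  d2:10  d3:8  d4:6  d5:2  d6:2  d7:0 → peak 10
OP104@5: d1:10  d2:10  d3:8  d4:4  d5:2  d6:2  d7:2 → peak 10
Best is OP104@3, peak 10.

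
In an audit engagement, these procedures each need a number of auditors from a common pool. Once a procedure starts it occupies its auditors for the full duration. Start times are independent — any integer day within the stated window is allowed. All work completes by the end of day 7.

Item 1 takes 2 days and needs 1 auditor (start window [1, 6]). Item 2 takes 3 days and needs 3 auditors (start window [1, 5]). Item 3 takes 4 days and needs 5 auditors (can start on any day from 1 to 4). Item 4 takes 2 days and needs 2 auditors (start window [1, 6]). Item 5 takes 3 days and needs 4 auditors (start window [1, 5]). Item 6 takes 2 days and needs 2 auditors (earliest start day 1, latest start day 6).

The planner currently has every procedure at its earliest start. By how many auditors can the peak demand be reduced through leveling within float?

Early-start peak: d1:17  d2:17  d3:12  d4:5  d5:0  d6:0  d7:0 ⇒ 17.
Leveled (Item 1@1, Item 2@1, Item 3@4, Item 4@4, Item 5@1, Item 6@6): d1:8  d2:8  d3:7  d4:7  d5:7  d6:7  d7:7 ⇒ 8.
Reduction 17 − 8 = 9.

9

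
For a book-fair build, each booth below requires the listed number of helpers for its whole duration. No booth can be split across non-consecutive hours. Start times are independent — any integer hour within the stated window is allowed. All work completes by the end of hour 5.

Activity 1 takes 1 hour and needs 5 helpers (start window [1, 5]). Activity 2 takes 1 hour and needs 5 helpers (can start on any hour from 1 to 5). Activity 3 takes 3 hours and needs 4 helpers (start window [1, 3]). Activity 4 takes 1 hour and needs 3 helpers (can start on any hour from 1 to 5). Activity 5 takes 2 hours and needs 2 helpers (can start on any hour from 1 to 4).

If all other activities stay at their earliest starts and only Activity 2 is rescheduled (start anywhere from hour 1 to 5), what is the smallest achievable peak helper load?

Activity 2@1: h1:19  h2:6  h3:4  h4:0  h5:0 → peak 19
Activity 2@2: h1:14  h2:11  h3:4  h4:0  h5:0 → peak 14
Activity 2@3: h1:14  h2:6  h3:9  h4:0  h5:0 → peak 14
Activity 2@4: h1:14  h2:6  h3:4  h4:5  h5:0 → peak 14
Activity 2@5: h1:14  h2:6  h3:4  h4:0  h5:5 → peak 14
Best is Activity 2@2, peak 14.

14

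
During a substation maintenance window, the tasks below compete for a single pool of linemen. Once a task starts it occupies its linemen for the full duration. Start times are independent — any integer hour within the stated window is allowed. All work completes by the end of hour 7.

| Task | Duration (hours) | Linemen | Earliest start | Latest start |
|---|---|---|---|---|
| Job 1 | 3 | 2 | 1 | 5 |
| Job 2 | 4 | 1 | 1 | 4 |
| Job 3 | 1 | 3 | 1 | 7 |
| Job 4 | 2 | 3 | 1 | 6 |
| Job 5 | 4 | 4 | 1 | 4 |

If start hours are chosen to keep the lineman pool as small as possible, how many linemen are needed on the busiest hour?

Early-start (Job 1@1, Job 2@1, Job 3@1, Job 4@1, Job 5@1) gives peak 13: h1:13  h2:10  h3:7  h4:5  h5:0  h6:0  h7:0.
Shift Job 2→4, Job 4→2, Job 5→4.
Schedule Job 1@1, Job 2@4, Job 3@1, Job 4@2, Job 5@4: h1:5  h2:5  h3:5  h4:5  h5:5  h6:5  h7:5 — peak 5.
Total lineman-hours = 35 over 7 hours ⇒ peak ≥ ⌈35/7⌉ = 5, so 5 is optimal.

5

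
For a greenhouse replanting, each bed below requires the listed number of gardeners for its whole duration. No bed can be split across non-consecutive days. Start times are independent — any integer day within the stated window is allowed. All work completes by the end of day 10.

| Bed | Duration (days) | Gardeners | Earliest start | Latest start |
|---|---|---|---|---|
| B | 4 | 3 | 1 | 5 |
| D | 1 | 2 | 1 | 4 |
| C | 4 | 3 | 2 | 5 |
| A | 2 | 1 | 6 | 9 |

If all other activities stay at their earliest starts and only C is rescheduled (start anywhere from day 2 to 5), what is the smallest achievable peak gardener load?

5

C@2: d1:5  d2:6  d3:6  d4:6  d5:3  d6:1  d7:1  d8:0  d9:0  d10:0 → peak 6
C@3: d1:5  d2:3  d3:6  d4:6  d5:3  d6:4  d7:1  d8:0  d9:0  d10:0 → peak 6
C@4: d1:5  d2:3  d3:3  d4:6  d5:3  d6:4  d7:4  d8:0  d9:0  d10:0 → peak 6
C@5: d1:5  d2:3  d3:3  d4:3  d5:3  d6:4  d7:4  d8:3  d9:0  d10:0 → peak 5
Best is C@5, peak 5.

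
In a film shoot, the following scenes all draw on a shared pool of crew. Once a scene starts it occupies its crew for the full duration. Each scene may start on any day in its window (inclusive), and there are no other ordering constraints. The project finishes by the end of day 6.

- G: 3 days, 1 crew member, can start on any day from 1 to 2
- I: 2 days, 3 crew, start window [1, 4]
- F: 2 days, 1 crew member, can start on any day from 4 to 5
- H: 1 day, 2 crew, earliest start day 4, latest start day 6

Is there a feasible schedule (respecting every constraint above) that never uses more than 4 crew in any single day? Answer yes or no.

Schedule G@1, I@1, F@4, H@4: d1:4  d2:4  d3:1  d4:3  d5:1  d6:0 — peak 4 ≤ 4.

yes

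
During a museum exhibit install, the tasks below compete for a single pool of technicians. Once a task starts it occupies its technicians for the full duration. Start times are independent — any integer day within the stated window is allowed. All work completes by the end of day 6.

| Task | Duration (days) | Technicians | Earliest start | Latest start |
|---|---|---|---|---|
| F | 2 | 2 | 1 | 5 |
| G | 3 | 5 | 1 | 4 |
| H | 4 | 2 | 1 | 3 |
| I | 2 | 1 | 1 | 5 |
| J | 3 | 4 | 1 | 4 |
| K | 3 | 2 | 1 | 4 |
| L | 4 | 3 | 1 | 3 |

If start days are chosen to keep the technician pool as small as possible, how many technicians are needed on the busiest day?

Early-start (F@1, G@1, H@1, I@1, J@1, K@1, L@1) gives peak 19: d1:19  d2:19  d3:16  d4:5  d5:0  d6:0.
Shift J→4, K→4, L→3.
Schedule F@1, G@1, H@1, I@1, J@4, K@4, L@3: d1:10  d2:10  d3:10  d4:11  d5:9  d6:9 — peak 11.

11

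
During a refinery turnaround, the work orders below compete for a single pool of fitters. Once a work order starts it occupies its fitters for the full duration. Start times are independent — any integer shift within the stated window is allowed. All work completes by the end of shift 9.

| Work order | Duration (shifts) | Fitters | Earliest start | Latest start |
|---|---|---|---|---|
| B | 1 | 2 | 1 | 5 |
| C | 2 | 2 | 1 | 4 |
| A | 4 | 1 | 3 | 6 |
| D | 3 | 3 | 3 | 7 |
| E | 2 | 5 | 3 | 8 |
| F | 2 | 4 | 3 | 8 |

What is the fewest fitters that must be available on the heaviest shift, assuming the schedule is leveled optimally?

Early-start (B@1, C@1, A@3, D@3, E@3, F@3) gives peak 13: s1:4  s2:2  s3:13  s4:13  s5:4  s6:1  s7:0  s8:0  s9:0.
Shift E→8, F→6.
Schedule B@1, C@1, A@3, D@3, E@8, F@6: s1:4  s2:2  s3:4  s4:4  s5:4  s6:5  s7:4  s8:5  s9:5 — peak 5.
Total fitter-shifts = 37 over 9 shifts ⇒ peak ≥ ⌈37/9⌉ = 5, so 5 is optimal.

5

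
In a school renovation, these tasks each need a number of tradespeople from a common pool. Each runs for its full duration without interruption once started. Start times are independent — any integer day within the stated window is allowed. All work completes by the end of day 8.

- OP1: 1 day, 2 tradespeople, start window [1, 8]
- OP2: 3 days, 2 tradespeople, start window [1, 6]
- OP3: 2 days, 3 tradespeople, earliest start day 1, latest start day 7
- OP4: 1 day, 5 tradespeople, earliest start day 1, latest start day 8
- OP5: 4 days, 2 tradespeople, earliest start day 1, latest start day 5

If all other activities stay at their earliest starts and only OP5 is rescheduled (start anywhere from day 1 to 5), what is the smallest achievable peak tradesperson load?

12

OP5@1: d1:14  d2:7  d3:4  d4:2  d5:0  d6:0  d7:0  d8:0 → peak 14
OP5@2: d1:12  d2:7  d3:4  d4:2  d5:2  d6:0  d7:0  d8:0 → peak 12
OP5@3: d1:12  d2:5  d3:4  d4:2  d5:2  d6:2  d7:0  d8:0 → peak 12
OP5@4: d1:12  d2:5  d3:2  d4:2  d5:2  d6:2  d7:2  d8:0 → peak 12
OP5@5: d1:12  d2:5  d3:2  d4:0  d5:2  d6:2  d7:2  d8:2 → peak 12
Best is OP5@2, peak 12.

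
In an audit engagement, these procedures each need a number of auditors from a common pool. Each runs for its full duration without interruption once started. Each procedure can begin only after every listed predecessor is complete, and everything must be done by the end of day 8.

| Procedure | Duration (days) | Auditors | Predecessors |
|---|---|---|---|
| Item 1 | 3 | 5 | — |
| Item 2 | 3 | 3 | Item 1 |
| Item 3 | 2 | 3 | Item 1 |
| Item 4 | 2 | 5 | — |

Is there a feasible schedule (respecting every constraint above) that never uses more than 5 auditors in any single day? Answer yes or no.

no

The minimum achievable peak is 6; 5 < 6, so no feasible schedule stays within the cap.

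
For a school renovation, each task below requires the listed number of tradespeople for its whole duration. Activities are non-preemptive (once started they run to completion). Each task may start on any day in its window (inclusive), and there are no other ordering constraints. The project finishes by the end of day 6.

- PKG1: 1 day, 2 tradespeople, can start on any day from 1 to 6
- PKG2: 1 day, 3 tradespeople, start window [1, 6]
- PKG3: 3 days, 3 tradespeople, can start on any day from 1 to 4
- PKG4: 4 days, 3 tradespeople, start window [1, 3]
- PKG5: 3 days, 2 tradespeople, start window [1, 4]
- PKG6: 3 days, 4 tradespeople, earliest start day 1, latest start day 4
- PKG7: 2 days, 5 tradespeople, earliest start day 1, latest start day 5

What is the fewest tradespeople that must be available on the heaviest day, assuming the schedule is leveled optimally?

Early-start (PKG1@1, PKG2@1, PKG3@1, PKG4@1, PKG5@1, PKG6@1, PKG7@1) gives peak 22: d1:22  d2:17  d3:12  d4:3  d5:0  d6:0.
Shift PKG4→2, PKG5→4, PKG6→2, PKG7→5.
Schedule PKG1@1, PKG2@1, PKG3@1, PKG4@2, PKG5@4, PKG6@2, PKG7@5: d1:8  d2:10  d3:10  d4:9  d5:10  d6:7 — peak 10.

10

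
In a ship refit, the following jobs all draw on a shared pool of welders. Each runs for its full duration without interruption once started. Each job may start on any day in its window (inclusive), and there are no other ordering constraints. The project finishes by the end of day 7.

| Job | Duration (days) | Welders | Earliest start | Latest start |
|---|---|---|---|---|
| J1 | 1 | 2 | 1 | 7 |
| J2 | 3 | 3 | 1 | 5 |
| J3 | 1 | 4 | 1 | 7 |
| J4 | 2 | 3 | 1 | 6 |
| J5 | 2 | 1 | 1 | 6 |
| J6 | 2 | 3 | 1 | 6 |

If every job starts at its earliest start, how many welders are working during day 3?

At early start, day 3 has: J2.
Demand: 3 = 3.

3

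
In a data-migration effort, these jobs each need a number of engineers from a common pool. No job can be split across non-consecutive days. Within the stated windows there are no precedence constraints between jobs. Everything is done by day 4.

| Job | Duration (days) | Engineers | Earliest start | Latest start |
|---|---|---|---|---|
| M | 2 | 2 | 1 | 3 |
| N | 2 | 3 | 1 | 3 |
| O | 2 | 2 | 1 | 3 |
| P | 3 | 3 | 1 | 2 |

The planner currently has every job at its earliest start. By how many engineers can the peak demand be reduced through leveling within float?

Early-start peak: d1:10  d2:10  d3:3  d4:0 ⇒ 10.
Leveled (M@1, N@3, O@1, P@1): d1:7  d2:7  d3:6  d4:3 ⇒ 7.
Reduction 10 − 7 = 3.

3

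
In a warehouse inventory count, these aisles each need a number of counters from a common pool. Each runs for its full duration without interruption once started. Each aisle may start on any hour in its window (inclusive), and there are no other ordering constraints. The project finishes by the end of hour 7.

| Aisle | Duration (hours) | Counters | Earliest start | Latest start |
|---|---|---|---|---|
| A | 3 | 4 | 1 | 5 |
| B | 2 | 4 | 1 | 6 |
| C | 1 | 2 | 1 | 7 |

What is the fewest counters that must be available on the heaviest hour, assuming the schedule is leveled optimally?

4

Early-start (A@1, B@1, C@1) gives peak 10: h1:10  h2:8  h3:4  h4:0  h5:0  h6:0  h7:0.
Shift B→4, C→6.
Schedule A@1, B@4, C@6: h1:4  h2:4  h3:4  h4:4  h5:4  h6:2  h7:0 — peak 4.
Total counter-hours = 22 over 7 hours ⇒ peak ≥ ⌈22/7⌉ = 4, so 4 is optimal.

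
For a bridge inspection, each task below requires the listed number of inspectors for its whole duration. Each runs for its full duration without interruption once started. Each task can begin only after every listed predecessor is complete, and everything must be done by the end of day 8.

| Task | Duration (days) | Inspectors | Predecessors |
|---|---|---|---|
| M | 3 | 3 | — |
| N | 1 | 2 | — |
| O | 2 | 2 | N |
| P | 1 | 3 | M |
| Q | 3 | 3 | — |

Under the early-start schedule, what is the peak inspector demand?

Early-start schedule: M@1, N@1, O@2, P@4, Q@1.
Load per day: day 1: 8, day 2: 8, day 3: 8, day 4: 3, day 5: 0, day 6: 0, day 7: 0, day 8: 0.
Peak is 8.

8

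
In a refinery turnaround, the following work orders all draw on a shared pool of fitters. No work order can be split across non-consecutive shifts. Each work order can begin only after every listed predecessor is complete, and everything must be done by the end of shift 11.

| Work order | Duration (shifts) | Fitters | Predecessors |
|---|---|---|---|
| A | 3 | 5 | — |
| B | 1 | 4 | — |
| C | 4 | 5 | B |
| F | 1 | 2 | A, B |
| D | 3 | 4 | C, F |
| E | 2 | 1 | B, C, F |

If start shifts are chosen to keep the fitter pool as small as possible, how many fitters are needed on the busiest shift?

7

Early-start (A@1, B@1, C@2, F@4, D@6, E@6) gives peak 10: s1:9  s2:10  s3:10  s4:7  s5:5  s6:5  s7:5  s8:4  s9:0  s10:0  s11:0.
Shift B→4, C→5, F→5, D→9, E→9.
Schedule A@1, B@4, C@5, F@5, D@9, E@9: s1:5  s2:5  s3:5  s4:4  s5:7  s6:5  s7:5  s8:5  s9:5  s10:5  s11:4 — peak 7.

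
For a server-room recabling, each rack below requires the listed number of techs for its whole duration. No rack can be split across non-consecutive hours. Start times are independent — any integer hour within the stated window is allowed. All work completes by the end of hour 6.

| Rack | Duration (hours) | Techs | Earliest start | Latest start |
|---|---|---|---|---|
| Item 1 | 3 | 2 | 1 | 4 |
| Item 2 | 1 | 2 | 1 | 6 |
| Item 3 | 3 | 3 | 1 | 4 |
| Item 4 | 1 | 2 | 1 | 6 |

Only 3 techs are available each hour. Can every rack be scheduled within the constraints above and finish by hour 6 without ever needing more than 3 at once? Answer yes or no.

Total tech-hours = 19; over 6 hours the average is 19/6 > 3, so some hour must exceed 3.

no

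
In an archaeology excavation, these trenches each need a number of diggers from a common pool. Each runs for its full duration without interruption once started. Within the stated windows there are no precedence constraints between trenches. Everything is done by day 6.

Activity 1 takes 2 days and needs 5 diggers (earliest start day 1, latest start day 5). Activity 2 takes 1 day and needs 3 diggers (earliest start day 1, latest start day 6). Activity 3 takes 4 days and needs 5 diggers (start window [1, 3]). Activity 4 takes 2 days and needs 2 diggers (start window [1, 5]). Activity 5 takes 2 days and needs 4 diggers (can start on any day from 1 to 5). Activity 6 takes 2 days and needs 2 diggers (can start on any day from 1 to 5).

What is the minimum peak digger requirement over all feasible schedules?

Early-start (Activity 1@1, Activity 2@1, Activity 3@1, Activity 4@1, Activity 5@1, Activity 6@1) gives peak 21: d1:21  d2:18  d3:5  d4:5  d5:0  d6:0.
Shift Activity 3→3, Activity 4→2, Activity 5→4, Activity 6→2.
Schedule Activity 1@1, Activity 2@1, Activity 3@3, Activity 4@2, Activity 5@4, Activity 6@2: d1:8  d2:9  d3:9  d4:9  d5:9  d6:5 — peak 9.
Total digger-days = 49 over 6 days ⇒ peak ≥ ⌈49/6⌉ = 9, so 9 is optimal.

9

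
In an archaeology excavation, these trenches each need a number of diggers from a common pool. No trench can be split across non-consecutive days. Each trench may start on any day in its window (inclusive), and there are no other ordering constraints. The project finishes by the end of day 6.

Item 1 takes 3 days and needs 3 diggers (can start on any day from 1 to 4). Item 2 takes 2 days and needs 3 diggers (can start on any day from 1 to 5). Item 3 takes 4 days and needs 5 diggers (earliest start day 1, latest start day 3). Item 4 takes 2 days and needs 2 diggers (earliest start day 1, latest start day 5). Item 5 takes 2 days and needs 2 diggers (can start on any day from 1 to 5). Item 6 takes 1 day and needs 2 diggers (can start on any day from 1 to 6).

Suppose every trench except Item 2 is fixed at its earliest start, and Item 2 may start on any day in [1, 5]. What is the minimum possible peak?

14

Item 2@1: d1:17  d2:15  d3:8  d4:5  d5:0  d6:0 → peak 17
Item 2@2: d1:14  d2:15  d3:11  d4:5  d5:0  d6:0 → peak 15
Item 2@3: d1:14  d2:12  d3:11  d4:8  d5:0  d6:0 → peak 14
Item 2@4: d1:14  d2:12  d3:8  d4:8  d5:3  d6:0 → peak 14
Item 2@5: d1:14  d2:12  d3:8  d4:5  d5:3  d6:3 → peak 14
Best is Item 2@3, peak 14.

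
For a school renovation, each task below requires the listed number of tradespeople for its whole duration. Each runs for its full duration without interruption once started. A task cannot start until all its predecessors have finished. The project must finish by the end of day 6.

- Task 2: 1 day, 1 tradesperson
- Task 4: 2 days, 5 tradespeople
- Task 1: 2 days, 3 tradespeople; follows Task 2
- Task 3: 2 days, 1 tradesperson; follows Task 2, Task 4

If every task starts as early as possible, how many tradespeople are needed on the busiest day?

8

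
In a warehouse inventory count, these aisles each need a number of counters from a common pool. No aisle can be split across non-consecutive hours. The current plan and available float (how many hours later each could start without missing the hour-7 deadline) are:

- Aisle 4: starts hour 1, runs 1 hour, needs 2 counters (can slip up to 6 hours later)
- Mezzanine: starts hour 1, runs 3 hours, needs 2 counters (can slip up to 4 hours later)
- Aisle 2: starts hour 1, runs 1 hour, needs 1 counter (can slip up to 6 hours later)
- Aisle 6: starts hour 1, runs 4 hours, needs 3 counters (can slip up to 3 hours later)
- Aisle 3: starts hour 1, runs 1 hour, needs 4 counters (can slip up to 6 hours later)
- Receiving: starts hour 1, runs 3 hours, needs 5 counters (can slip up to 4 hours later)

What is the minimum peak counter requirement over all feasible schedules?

Early-start (Aisle 4@1, Mezzanine@1, Aisle 2@1, Aisle 6@1, Aisle 3@1, Receiving@1) gives peak 17: h1:17  h2:10  h3:10  h4:3  h5:0  h6:0  h7:0.
Shift Aisle 2→2, Aisle 3→4, Receiving→5.
Schedule Aisle 4@1, Mezzanine@1, Aisle 2@2, Aisle 6@1, Aisle 3@4, Receiving@5: h1:7  h2:6  h3:5  h4:7  h5:5  h6:5  h7:5 — peak 7.

7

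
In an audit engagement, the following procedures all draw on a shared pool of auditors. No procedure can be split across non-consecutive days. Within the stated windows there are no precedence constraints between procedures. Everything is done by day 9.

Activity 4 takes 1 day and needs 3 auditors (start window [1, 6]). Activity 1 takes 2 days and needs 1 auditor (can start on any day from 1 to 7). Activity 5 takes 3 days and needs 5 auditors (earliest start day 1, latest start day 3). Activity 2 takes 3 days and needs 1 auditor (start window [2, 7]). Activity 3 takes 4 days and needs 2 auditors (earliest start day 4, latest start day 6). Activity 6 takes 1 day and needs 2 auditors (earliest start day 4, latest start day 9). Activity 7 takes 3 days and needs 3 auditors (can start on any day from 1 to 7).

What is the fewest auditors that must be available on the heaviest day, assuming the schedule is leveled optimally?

Early-start (Activity 4@1, Activity 1@1, Activity 5@1, Activity 2@2, Activity 3@4, Activity 6@4, Activity 7@1) gives peak 12: d1:12  d2:10  d3:9  d4:5  d5:2  d6:2  d7:2  d8:0  d9:0.
Shift Activity 4→4, Activity 1→4, Activity 2→4, Activity 3→5, Activity 6→6, Activity 7→7.
Schedule Activity 4@4, Activity 1@4, Activity 5@1, Activity 2@4, Activity 3@5, Activity 6@6, Activity 7@7: d1:5  d2:5  d3:5  d4:5  d5:4  d6:5  d7:5  d8:5  d9:3 — peak 5.
Total auditor-days = 42 over 9 days ⇒ peak ≥ ⌈42/9⌉ = 5, so 5 is optimal.

5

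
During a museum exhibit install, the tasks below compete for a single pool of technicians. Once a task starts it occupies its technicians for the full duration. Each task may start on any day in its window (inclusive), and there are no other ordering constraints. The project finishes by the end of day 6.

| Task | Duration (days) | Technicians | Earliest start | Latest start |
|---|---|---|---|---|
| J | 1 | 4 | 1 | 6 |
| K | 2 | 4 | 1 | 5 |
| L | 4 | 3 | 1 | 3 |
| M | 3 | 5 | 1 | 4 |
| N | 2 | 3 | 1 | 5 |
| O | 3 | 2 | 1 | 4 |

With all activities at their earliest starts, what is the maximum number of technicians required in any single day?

21

Early-start schedule: J@1, K@1, L@1, M@1, N@1, O@1.
Load per day: day 1: 21, day 2: 17, day 3: 10, day 4: 3, day 5: 0, day 6: 0.
Peak is 21.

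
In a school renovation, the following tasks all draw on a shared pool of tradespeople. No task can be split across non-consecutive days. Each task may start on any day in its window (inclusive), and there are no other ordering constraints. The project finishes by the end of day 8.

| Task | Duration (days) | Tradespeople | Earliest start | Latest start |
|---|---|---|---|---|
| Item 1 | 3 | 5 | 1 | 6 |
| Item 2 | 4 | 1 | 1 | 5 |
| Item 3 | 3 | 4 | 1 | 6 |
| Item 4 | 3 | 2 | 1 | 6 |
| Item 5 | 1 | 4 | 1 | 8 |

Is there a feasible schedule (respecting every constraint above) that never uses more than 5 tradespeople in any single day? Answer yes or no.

Total tradesperson-days = 41; over 8 days the average is 41/8 > 5, so some day must exceed 5.

no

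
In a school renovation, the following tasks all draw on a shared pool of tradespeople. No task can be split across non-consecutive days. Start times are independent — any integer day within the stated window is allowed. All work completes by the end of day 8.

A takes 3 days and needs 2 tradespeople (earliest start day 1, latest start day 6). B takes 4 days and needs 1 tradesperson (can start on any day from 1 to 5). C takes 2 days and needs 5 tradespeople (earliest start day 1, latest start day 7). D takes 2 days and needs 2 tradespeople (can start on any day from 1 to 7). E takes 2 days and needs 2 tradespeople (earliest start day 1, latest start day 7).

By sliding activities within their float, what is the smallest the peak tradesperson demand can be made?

5

Early-start (A@1, B@1, C@1, D@1, E@1) gives peak 12: d1:12  d2:12  d3:3  d4:1  d5:0  d6:0  d7:0  d8:0.
Shift C→5, E→3.
Schedule A@1, B@1, C@5, D@1, E@3: d1:5  d2:5  d3:5  d4:3  d5:5  d6:5  d7:0  d8:0 — peak 5.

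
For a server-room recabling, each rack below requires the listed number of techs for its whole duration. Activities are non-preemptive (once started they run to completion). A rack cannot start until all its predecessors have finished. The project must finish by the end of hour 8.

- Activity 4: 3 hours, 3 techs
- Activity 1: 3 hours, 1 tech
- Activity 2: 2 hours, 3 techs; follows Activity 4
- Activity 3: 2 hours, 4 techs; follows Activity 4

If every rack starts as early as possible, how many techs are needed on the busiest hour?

7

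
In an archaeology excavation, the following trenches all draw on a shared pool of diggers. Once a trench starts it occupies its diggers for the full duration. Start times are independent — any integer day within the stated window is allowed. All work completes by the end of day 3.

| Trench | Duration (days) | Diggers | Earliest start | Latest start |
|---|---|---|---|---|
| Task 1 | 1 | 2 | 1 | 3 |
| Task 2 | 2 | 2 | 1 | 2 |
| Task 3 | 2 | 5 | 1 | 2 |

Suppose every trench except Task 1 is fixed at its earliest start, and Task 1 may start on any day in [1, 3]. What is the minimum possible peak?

Task 1@1: d1:9  d2:7  d3:0 → peak 9
Task 1@2: d1:7  d2:9  d3:0 → peak 9
Task 1@3: d1:7  d2:7  d3:2 → peak 7
Best is Task 1@3, peak 7.

7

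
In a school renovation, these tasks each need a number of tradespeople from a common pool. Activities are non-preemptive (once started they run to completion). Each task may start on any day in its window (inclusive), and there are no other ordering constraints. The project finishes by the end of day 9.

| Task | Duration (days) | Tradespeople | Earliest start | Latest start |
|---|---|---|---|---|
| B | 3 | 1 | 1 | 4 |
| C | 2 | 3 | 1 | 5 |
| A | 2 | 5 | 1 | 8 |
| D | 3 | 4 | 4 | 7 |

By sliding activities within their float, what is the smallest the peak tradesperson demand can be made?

Early-start (B@1, C@1, A@1, D@4) gives peak 9: d1:9  d2:9  d3:1  d4:4  d5:4  d6:4  d7:0  d8:0  d9:0.
Shift A→4, D→6.
Schedule B@1, C@1, A@4, D@6: d1:4  d2:4  d3:1  d4:5  d5:5  d6:4  d7:4  d8:4  d9:0 — peak 5.

5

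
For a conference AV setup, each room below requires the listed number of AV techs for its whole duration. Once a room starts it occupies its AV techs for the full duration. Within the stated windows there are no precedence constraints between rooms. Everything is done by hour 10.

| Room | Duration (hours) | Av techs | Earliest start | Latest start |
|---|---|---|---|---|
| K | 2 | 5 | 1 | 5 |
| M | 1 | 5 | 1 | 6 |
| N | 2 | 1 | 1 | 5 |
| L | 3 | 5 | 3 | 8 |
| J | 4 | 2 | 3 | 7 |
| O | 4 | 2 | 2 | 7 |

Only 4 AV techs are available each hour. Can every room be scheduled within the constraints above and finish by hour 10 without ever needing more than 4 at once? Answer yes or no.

no

Total AV tech-hours = 48; over 10 hours the average is 48/10 > 4, so some hour must exceed 4.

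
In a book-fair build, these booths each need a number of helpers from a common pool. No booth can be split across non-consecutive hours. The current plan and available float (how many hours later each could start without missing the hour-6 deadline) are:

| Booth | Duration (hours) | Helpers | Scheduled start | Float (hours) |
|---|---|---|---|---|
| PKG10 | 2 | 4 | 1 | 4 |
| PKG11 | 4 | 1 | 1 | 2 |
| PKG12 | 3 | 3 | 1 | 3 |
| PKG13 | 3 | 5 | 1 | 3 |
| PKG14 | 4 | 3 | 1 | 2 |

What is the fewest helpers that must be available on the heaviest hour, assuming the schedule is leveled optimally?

Early-start (PKG10@1, PKG11@1, PKG12@1, PKG13@1, PKG14@1) gives peak 16: h1:16  h2:16  h3:12  h4:4  h5:0  h6:0.
Shift PKG13→4, PKG14→3.
Schedule PKG10@1, PKG11@1, PKG12@1, PKG13@4, PKG14@3: h1:8  h2:8  h3:7  h4:9  h5:8  h6:8 — peak 9.

9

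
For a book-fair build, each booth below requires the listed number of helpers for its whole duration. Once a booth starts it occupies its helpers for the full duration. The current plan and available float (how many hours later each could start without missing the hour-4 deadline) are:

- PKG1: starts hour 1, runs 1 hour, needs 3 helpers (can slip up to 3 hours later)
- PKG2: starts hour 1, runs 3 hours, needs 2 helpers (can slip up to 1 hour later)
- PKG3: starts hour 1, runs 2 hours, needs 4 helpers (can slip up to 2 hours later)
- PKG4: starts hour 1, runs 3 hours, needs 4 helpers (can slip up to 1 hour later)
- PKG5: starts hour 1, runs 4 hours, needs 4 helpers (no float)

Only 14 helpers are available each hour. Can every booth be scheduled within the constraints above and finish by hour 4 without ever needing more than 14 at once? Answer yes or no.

Schedule PKG1@1, PKG2@1, PKG3@1, PKG4@2, PKG5@1: h1:13  h2:14  h3:10  h4:8 — peak 14 ≤ 14.

yes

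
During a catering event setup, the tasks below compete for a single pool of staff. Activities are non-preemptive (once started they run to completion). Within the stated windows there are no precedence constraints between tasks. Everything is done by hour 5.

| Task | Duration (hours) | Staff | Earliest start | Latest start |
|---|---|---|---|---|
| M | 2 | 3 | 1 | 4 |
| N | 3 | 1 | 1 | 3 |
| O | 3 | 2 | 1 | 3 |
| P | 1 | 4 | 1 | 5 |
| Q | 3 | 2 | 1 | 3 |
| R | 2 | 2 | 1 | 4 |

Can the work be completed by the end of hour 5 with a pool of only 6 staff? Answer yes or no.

The minimum achievable peak is 7; 6 < 7, so no feasible schedule stays within the cap.

no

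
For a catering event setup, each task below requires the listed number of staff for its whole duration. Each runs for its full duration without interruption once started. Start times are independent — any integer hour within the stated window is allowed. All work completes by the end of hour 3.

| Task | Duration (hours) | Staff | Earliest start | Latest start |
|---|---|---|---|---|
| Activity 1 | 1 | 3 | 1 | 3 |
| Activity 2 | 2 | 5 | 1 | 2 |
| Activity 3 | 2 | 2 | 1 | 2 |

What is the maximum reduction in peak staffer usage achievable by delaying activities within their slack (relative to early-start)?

Early-start peak: h1:10  h2:7  h3:0 ⇒ 10.
Leveled (Activity 1@1, Activity 2@2, Activity 3@1): h1:5  h2:7  h3:5 ⇒ 7.
Reduction 10 − 7 = 3.

3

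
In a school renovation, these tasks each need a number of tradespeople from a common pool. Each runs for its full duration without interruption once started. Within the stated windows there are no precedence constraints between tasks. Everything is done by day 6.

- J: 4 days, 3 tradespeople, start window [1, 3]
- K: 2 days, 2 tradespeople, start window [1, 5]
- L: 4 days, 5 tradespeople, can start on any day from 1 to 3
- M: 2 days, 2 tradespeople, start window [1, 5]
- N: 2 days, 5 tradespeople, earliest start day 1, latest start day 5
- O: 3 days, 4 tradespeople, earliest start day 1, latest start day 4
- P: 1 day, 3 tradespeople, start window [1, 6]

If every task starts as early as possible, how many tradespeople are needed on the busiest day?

24

Early-start schedule: J@1, K@1, L@1, M@1, N@1, O@1, P@1.
Load per day: day 1: 24, day 2: 21, day 3: 12, day 4: 8, day 5: 0, day 6: 0.
Peak is 24.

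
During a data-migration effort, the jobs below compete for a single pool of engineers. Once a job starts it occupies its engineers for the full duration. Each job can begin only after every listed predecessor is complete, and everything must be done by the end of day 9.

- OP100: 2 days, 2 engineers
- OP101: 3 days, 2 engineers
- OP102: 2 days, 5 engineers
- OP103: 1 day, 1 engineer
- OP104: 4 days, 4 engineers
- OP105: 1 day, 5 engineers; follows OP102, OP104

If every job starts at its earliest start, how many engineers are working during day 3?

6

At early start, day 3 has: OP101, OP104.
Demand: 2 + 4 = 6.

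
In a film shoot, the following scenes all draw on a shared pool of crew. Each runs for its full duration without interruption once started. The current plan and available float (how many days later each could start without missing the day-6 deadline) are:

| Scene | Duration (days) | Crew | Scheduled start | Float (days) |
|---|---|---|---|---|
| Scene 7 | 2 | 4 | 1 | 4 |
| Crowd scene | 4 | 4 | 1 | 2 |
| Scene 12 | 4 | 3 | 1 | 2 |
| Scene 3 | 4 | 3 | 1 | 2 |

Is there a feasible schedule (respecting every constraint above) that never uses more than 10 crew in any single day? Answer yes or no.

yes

Schedule Scene 7@1, Crowd scene@1, Scene 12@3, Scene 3@3: d1:8  d2:8  d3:10  d4:10  d5:6  d6:6 — peak 10 ≤ 10.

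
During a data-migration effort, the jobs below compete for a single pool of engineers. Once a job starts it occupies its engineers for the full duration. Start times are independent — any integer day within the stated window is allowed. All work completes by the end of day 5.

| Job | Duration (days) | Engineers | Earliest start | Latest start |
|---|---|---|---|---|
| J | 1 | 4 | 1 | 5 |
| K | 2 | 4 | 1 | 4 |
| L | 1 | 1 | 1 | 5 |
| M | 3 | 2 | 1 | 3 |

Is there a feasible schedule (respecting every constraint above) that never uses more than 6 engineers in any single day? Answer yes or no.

yes

Schedule J@1, K@2, L@1, M@2: d1:5  d2:6  d3:6  d4:2  d5:0 — peak 6 ≤ 6.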